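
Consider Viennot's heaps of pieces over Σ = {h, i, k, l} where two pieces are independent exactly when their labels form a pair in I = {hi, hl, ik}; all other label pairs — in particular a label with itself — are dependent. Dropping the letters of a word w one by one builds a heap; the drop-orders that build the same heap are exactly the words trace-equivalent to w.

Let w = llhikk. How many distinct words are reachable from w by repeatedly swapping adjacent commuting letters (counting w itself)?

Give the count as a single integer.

10

drop 0:l onto floor
drop 1:l onto {0:l}
drop 2:h onto floor
drop 3:i onto {1:l}
drop 4:k onto {1:l, 2:h}
drop 5:k onto {4:k}
ground layer = {0:l, 2:h}
drop-orders for the pieces not yet dropped (sum over which currently-grounded one goes next):
  1 to go: {3} 1  {5} 1
  2 to go: {3,5} 2  {4,5} 1
  3 to go: {2,4,5} 1  {3,4,5} 3
  4 to go: {1,3,4,5} 3  {2,3,4,5} 4
  if 0:l drops first: 7 orders
  if 2:h drops first: 3 orders
heap linearizations: 10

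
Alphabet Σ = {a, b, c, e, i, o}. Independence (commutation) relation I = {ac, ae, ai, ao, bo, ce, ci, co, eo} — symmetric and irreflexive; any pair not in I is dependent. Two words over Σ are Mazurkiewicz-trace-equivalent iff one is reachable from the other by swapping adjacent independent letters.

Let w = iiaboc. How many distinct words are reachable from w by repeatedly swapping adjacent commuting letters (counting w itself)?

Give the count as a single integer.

10

#0=i has no predecessor
#1=i depends on [0:i]
#2=a has no predecessor
#3=b depends on [1:i, 2:a]
#4=o depends on [1:i]
#5=c depends on [3:b]
sources: [0:i, 2:a]
N(rest) = Σ N(rest − s) over sources s of rest; N(one piece) = 1:
  size 1 → [4]=1  [5]=1
  size 2 → [3,5]=1  [4,5]=2
  size 3 → [2,3,5]=1  [3,4,5]=3
  size 4 → [1,3,4,5]=3  [2,3,4,5]=4
  first=0(i) contributes 7
  first=2(a) contributes 3
|[w]| = 10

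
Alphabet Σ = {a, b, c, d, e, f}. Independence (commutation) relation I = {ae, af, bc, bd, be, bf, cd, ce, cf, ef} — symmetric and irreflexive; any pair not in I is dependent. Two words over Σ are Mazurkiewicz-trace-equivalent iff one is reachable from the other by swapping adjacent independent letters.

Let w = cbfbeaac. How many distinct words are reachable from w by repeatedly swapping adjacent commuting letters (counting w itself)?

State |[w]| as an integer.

168

piece 0:c — minimal
piece 1:b — minimal
piece 2:f — minimal
piece 3:b rests on {1:b}
piece 4:e — minimal
piece 5:a rests on {0:c, 3:b}
piece 6:a rests on {5:a}
piece 7:c rests on {6:a}
minimal pieces: {0:c, 1:b, 2:f, 4:e}
ways to finish when only these pieces remain (= sum over removing one remaining piece with nothing left below it):
  1 left: {2}→1  {4}→1  {7}→1
  2 left: {2,4}→2  {2,7}→2  {4,7}→2  {6,7}→1
  3 left: {2,4,7}→6  {2,6,7}→3  {4,6,7}→3  {5,6,7}→1
  4 left: {0,5,6,7}→1  {2,4,6,7}→12  {2,5,6,7}→4  {3,5,6,7}→1  {4,5,6,7}→4
  5 left: {0,2,5,6,7}→5  {0,3,5,6,7}→2  {0,4,5,6,7}→5  {1,3,5,6,7}→1  {2,3,5,6,7}→5  {2,4,5,6,7}→20  {3,4,5,6,7}→5
  6 left: {0,1,3,5,6,7}→3  {0,2,3,5,6,7}→12  {0,2,4,5,6,7}→30  {0,3,4,5,6,7}→12  {1,2,3,5,6,7}→6  {1,3,4,5,6,7}→6  {2,3,4,5,6,7}→30
  placing 0:c first → 42 extensions
  placing 1:b first → 84 extensions
  placing 2:f first → 21 extensions
  placing 4:e first → 21 extensions
total linear extensions = 168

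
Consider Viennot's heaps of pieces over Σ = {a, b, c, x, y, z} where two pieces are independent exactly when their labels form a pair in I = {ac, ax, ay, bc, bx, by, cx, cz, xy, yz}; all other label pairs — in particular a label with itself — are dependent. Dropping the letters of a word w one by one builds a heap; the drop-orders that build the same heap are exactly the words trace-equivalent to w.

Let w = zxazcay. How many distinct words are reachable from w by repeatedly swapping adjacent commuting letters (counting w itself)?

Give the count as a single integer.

42

#0=z has no predecessor
#1=x depends on [0:z]
#2=a depends on [0:z]
#3=z depends on [1:x, 2:a]
#4=c has no predecessor
#5=a depends on [3:z]
#6=y depends on [4:c]
sources: [0:z, 4:c]
N(rest) = Σ N(rest − s) over sources s of rest; N(one piece) = 1:
  size 1 → [5]=1  [6]=1
  size 2 → [3,5]=1  [4,6]=1  [5,6]=2
  size 3 → [1,3,5]=1  [2,3,5]=1  [3,5,6]=3  [4,5,6]=3
  size 4 → [1,2,3,5]=2  [1,3,5,6]=4  [2,3,5,6]=4  [3,4,5,6]=6
  size 5 → [0,1,2,3,5]=2  [1,2,3,5,6]=10  [1,3,4,5,6]=10  [2,3,4,5,6]=10
  first=0(z) contributes 30
  first=4(c) contributes 12
|[w]| = 42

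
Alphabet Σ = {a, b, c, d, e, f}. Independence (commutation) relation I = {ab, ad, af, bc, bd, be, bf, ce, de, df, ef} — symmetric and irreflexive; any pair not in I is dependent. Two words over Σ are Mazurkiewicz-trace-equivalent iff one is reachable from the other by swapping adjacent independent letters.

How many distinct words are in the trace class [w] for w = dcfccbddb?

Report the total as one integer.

36

piece 0:d — minimal
piece 1:c rests on {0:d}
piece 2:f rests on {1:c}
piece 3:c rests on {2:f}
piece 4:c rests on {3:c}
piece 5:b — minimal
piece 6:d rests on {4:c}
piece 7:d rests on {6:d}
piece 8:b rests on {5:b}
minimal pieces: {0:d, 5:b}
ways to finish when only these pieces remain (= sum over removing one remaining piece with nothing left below it):
  1 left: {7}→1  {8}→1
  2 left: {5,8}→1  {6,7}→1  {7,8}→2
  3 left: {4,6,7}→1  {5,7,8}→3  {6,7,8}→3
  4 left: {3,4,6,7}→1  {4,6,7,8}→4  {5,6,7,8}→6
  5 left: {2,3,4,6,7}→1  {3,4,6,7,8}→5  {4,5,6,7,8}→10
  6 left: {1,2,3,4,6,7}→1  {2,3,4,6,7,8}→6  {3,4,5,6,7,8}→15
  7 left: {0,1,2,3,4,6,7}→1  {1,2,3,4,6,7,8}→7  {2,3,4,5,6,7,8}→21
  placing 0:d first → 28 extensions
  placing 5:b first → 8 extensions
total linear extensions = 36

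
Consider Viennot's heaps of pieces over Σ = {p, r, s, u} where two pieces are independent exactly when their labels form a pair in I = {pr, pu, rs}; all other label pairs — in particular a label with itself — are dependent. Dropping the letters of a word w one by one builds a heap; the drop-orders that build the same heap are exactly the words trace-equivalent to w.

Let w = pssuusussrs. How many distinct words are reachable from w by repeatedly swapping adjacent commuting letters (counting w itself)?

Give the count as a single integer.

#0=p has no predecessor
#1=s depends on [0:p]
#2=s depends on [1:s]
#3=u depends on [2:s]
#4=u depends on [3:u]
#5=s depends on [4:u]
#6=u depends on [5:s]
#7=s depends on [6:u]
#8=s depends on [7:s]
#9=r depends on [6:u]
#10=s depends on [8:s]
sources: [0:p]
N(rest) = Σ N(rest − s) over sources s of rest; N(one piece) = 1:
  size 1 → [9]=1  [10]=1
  size 2 → [8,10]=1  [9,10]=2
  size 3 → [7,8,10]=1  [8,9,10]=3
  size 4 → [7,8,9,10]=4
  size 5 → [6,7,8,9,10]=4
  size 6 → [5,6,7,8,9,10]=4
  size 7 → [4,5,6,7,8,9,10]=4
  size 8 → [3,4,5,6,7,8,9,10]=4
  size 9 → [2,3,4,5,6,7,8,9,10]=4
  first=0(p) contributes 4

4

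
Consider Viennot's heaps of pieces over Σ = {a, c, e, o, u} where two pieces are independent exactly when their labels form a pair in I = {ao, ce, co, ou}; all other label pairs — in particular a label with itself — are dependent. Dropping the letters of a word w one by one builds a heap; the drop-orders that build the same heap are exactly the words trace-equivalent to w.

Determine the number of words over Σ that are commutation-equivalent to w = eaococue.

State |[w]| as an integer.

15

piece 0:e — minimal
piece 1:a rests on {0:e}
piece 2:o rests on {0:e}
piece 3:c rests on {1:a}
piece 4:o rests on {2:o}
piece 5:c rests on {3:c}
piece 6:u rests on {5:c}
piece 7:e rests on {4:o, 6:u}
minimal pieces: {0:e}
ways to finish when only these pieces remain (= sum over removing one remaining piece with nothing left below it):
  1 left: {7}→1
  2 left: {4,7}→1  {6,7}→1
  3 left: {2,4,7}→1  {4,6,7}→2  {5,6,7}→1
  4 left: {2,4,6,7}→3  {3,5,6,7}→1  {4,5,6,7}→3
  5 left: {1,3,5,6,7}→1  {2,4,5,6,7}→6  {3,4,5,6,7}→4
  6 left: {1,3,4,5,6,7}→5  {2,3,4,5,6,7}→10
  placing 0:e first → 15 extensions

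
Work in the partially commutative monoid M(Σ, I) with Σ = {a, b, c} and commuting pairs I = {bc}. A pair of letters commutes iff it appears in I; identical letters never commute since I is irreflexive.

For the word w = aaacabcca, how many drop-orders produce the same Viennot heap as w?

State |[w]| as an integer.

3

#0=a has no predecessor
#1=a depends on [0:a]
#2=a depends on [1:a]
#3=c depends on [2:a]
#4=a depends on [3:c]
#5=b depends on [4:a]
#6=c depends on [4:a]
#7=c depends on [6:c]
#8=a depends on [5:b, 7:c]
sources: [0:a]
N(rest) = Σ N(rest − s) over sources s of rest; N(one piece) = 1:
  size 1 → [8]=1
  size 2 → [5,8]=1  [7,8]=1
  size 3 → [5,7,8]=2  [6,7,8]=1
  size 4 → [5,6,7,8]=3
  size 5 → [4,5,6,7,8]=3
  size 6 → [3,4,5,6,7,8]=3
  size 7 → [2,3,4,5,6,7,8]=3
  first=0(a) contributes 3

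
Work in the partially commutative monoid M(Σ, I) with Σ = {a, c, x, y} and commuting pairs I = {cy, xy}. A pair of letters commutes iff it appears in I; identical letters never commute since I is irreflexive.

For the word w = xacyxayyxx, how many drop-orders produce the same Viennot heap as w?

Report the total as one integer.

#0=x has no predecessor
#1=a depends on [0:x]
#2=c depends on [1:a]
#3=y depends on [1:a]
#4=x depends on [2:c]
#5=a depends on [3:y, 4:x]
#6=y depends on [5:a]
#7=y depends on [6:y]
#8=x depends on [5:a]
#9=x depends on [8:x]
sources: [0:x]
N(rest) = Σ N(rest − s) over sources s of rest; N(one piece) = 1:
  size 1 → [7]=1  [9]=1
  size 2 → [6,7]=1  [7,9]=2  [8,9]=1
  size 3 → [6,7,9]=3  [7,8,9]=3
  size 4 → [6,7,8,9]=6
  size 5 → [5,6,7,8,9]=6
  size 6 → [3,5,6,7,8,9]=6  [4,5,6,7,8,9]=6
  size 7 → [2,4,5,6,7,8,9]=6  [3,4,5,6,7,8,9]=12
  size 8 → [2,3,4,5,6,7,8,9]=18
  first=0(x) contributes 18

18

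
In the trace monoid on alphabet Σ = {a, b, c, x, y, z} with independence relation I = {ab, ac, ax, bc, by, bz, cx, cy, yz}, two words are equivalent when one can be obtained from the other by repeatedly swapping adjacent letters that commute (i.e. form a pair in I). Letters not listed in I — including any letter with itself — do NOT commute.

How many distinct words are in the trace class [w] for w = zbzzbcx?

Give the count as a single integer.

25

0(z) covers ∅
1(b) covers ∅
2(z) covers 0:z
3(z) covers 2:z
4(b) covers 1:b
5(c) covers 3:z
6(x) covers 3:z, 4:b
floor of heap: 0:z, 1:b
completions by unplaced set U, small U first (add the entries for U minus each lowest piece of U):
  |U|=1: {5}:1  {6}:1
  |U|=2: {4,6}:1  {5,6}:2
  |U|=3: {1,4,6}:1  {3,5,6}:2  {4,5,6}:3
  |U|=4: {1,4,5,6}:4  {2,3,5,6}:2  {3,4,5,6}:5
  |U|=5: {0,2,3,5,6}:2  {1,3,4,5,6}:9  {2,3,4,5,6}:7
  start at 0(z): 16
  start at 1(b): 9
sum over floor = 25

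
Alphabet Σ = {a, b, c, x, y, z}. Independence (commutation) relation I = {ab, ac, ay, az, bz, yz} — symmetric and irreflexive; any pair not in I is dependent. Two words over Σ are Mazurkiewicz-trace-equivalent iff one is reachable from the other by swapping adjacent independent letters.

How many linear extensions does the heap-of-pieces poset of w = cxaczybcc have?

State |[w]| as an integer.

#0=c has no predecessor
#1=x depends on [0:c]
#2=a depends on [1:x]
#3=c depends on [1:x]
#4=z depends on [3:c]
#5=y depends on [3:c]
#6=b depends on [5:y]
#7=c depends on [4:z, 6:b]
#8=c depends on [7:c]
sources: [0:c]
N(rest) = Σ N(rest − s) over sources s of rest; N(one piece) = 1:
  size 1 → [2]=1  [8]=1
  size 2 → [2,8]=2  [7,8]=1
  size 3 → [2,7,8]=3  [4,7,8]=1  [6,7,8]=1
  size 4 → [2,4,7,8]=4  [2,6,7,8]=4  [4,6,7,8]=2  [5,6,7,8]=1
  size 5 → [2,4,6,7,8]=10  [2,5,6,7,8]=5  [4,5,6,7,8]=3
  size 6 → [2,4,5,6,7,8]=18  [3,4,5,6,7,8]=3
  size 7 → [2,3,4,5,6,7,8]=21
  first=0(c) contributes 21

21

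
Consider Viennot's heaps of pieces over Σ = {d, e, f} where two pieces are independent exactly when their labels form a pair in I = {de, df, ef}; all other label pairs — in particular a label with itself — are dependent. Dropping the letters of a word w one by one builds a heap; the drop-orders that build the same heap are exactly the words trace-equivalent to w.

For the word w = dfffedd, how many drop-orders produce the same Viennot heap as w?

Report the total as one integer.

140

#0=d has no predecessor
#1=f has no predecessor
#2=f depends on [1:f]
#3=f depends on [2:f]
#4=e has no predecessor
#5=d depends on [0:d]
#6=d depends on [5:d]
sources: [0:d, 1:f, 4:e]
N(rest) = Σ N(rest − s) over sources s of rest; N(one piece) = 1:
  size 1 → [3]=1  [4]=1  [6]=1
  size 2 → [2,3]=1  [3,4]=2  [3,6]=2  [4,6]=2  [5,6]=1
  size 3 → [0,5,6]=1  [1,2,3]=1  [2,3,4]=3  [2,3,6]=3  [3,4,6]=6  [3,5,6]=3  [4,5,6]=3
  size 4 → [0,3,5,6]=4  [0,4,5,6]=4  [1,2,3,4]=4  [1,2,3,6]=4  [2,3,4,6]=12  [2,3,5,6]=6  [3,4,5,6]=12
  size 5 → [0,2,3,5,6]=10  [0,3,4,5,6]=20  [1,2,3,4,6]=20  [1,2,3,5,6]=10  [2,3,4,5,6]=30
  first=0(d) contributes 60
  first=1(f) contributes 60
  first=4(e) contributes 20
|[w]| = 140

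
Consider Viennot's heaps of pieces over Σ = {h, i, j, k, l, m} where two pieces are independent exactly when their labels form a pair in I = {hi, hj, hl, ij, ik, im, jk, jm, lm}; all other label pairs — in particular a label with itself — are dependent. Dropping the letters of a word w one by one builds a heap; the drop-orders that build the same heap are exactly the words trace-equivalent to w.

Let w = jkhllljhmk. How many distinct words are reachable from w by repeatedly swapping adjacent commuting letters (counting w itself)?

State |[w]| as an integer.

drop 0:j onto floor
drop 1:k onto floor
drop 2:h onto {1:k}
drop 3:l onto {0:j, 1:k}
drop 4:l onto {3:l}
drop 5:l onto {4:l}
drop 6:j onto {5:l}
drop 7:h onto {2:h}
drop 8:m onto {7:h}
drop 9:k onto {5:l, 8:m}
ground layer = {0:j, 1:k}
drop-orders for the pieces not yet dropped (sum over which currently-grounded one goes next):
  1 to go: {6} 1  {9} 1
  2 to go: {6,9} 2  {8,9} 1
  3 to go: {5,6,9} 2  {6,8,9} 3  {7,8,9} 1
  4 to go: {2,7,8,9} 1  {4,5,6,9} 2  {5,6,8,9} 5  {6,7,8,9} 4
  5 to go: {2,6,7,8,9} 5  {3,4,5,6,9} 2  {4,5,6,8,9} 7  {5,6,7,8,9} 9
  6 to go: {0,3,4,5,6,9} 2  {2,5,6,7,8,9} 14  {3,4,5,6,8,9} 9  {4,5,6,7,8,9} 16
  7 to go: {0,3,4,5,6,8,9} 11  {2,4,5,6,7,8,9} 30  {3,4,5,6,7,8,9} 25
  8 to go: {0,3,4,5,6,7,8,9} 36  {2,3,4,5,6,7,8,9} 55
  if 0:j drops first: 55 orders
  if 1:k drops first: 91 orders
heap linearizations: 146

146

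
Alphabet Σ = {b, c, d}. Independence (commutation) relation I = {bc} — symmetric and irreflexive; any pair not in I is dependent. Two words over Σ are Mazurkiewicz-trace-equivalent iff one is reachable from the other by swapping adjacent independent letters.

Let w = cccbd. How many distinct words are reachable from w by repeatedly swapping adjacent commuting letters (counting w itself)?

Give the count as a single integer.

4

drop 0:c onto floor
drop 1:c onto {0:c}
drop 2:c onto {1:c}
drop 3:b onto floor
drop 4:d onto {2:c, 3:b}
ground layer = {0:c, 3:b}
drop-orders for the pieces not yet dropped (sum over which currently-grounded one goes next):
  1 to go: {4} 1
  2 to go: {2,4} 1  {3,4} 1
  3 to go: {1,2,4} 1  {2,3,4} 2
  if 0:c drops first: 3 orders
  if 3:b drops first: 1 orders
heap linearizations: 4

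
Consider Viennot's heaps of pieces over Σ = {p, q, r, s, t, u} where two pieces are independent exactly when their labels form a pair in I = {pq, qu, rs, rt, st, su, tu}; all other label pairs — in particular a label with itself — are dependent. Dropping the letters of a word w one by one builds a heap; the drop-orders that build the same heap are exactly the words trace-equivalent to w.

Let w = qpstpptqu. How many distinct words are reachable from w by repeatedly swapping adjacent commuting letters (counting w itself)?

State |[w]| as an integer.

12

0(q) covers ∅
1(p) covers ∅
2(s) covers 0:q, 1:p
3(t) covers 0:q, 1:p
4(p) covers 2:s, 3:t
5(p) covers 4:p
6(t) covers 5:p
7(q) covers 6:t
8(u) covers 5:p
floor of heap: 0:q, 1:p
completions by unplaced set U, small U first (add the entries for U minus each lowest piece of U):
  |U|=1: {7}:1  {8}:1
  |U|=2: {6,7}:1  {7,8}:2
  |U|=3: {6,7,8}:3
  |U|=4: {5,6,7,8}:3
  |U|=5: {4,5,6,7,8}:3
  |U|=6: {2,4,5,6,7,8}:3  {3,4,5,6,7,8}:3
  |U|=7: {2,3,4,5,6,7,8}:6
  start at 0(q): 6
  start at 1(p): 6
sum over floor = 12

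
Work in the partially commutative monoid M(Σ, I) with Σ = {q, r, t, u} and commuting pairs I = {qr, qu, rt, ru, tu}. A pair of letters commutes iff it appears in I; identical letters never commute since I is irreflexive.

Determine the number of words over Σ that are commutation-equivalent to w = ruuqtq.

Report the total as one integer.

60

piece 0:r — minimal
piece 1:u — minimal
piece 2:u rests on {1:u}
piece 3:q — minimal
piece 4:t rests on {3:q}
piece 5:q rests on {4:t}
minimal pieces: {0:r, 1:u, 3:q}
ways to finish when only these pieces remain (= sum over removing one remaining piece with nothing left below it):
  1 left: {0}→1  {2}→1  {5}→1
  2 left: {0,2}→2  {0,5}→2  {1,2}→1  {2,5}→2  {4,5}→1
  3 left: {0,1,2}→3  {0,2,5}→6  {0,4,5}→3  {1,2,5}→3  {2,4,5}→3  {3,4,5}→1
  4 left: {0,1,2,5}→12  {0,2,4,5}→12  {0,3,4,5}→4  {1,2,4,5}→6  {2,3,4,5}→4
  placing 0:r first → 10 extensions
  placing 1:u first → 20 extensions
  placing 3:q first → 30 extensions
total linear extensions = 60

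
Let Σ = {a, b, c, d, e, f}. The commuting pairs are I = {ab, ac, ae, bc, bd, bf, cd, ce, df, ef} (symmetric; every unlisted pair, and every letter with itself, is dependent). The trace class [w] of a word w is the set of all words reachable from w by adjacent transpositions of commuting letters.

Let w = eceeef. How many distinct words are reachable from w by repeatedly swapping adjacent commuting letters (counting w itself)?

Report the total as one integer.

15

#0=e has no predecessor
#1=c has no predecessor
#2=e depends on [0:e]
#3=e depends on [2:e]
#4=e depends on [3:e]
#5=f depends on [1:c]
sources: [0:e, 1:c]
N(rest) = Σ N(rest − s) over sources s of rest; N(one piece) = 1:
  size 1 → [4]=1  [5]=1
  size 2 → [1,5]=1  [3,4]=1  [4,5]=2
  size 3 → [1,4,5]=3  [2,3,4]=1  [3,4,5]=3
  size 4 → [0,2,3,4]=1  [1,3,4,5]=6  [2,3,4,5]=4
  first=0(e) contributes 10
  first=1(c) contributes 5
|[w]| = 15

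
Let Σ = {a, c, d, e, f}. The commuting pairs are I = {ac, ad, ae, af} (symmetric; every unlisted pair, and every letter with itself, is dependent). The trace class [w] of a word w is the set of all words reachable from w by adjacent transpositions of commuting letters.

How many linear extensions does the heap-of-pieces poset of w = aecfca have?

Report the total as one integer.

15

#0=a has no predecessor
#1=e has no predecessor
#2=c depends on [1:e]
#3=f depends on [2:c]
#4=c depends on [3:f]
#5=a depends on [0:a]
sources: [0:a, 1:e]
N(rest) = Σ N(rest − s) over sources s of rest; N(one piece) = 1:
  size 1 → [4]=1  [5]=1
  size 2 → [0,5]=1  [3,4]=1  [4,5]=2
  size 3 → [0,4,5]=3  [2,3,4]=1  [3,4,5]=3
  size 4 → [0,3,4,5]=6  [1,2,3,4]=1  [2,3,4,5]=4
  first=0(a) contributes 5
  first=1(e) contributes 10
|[w]| = 15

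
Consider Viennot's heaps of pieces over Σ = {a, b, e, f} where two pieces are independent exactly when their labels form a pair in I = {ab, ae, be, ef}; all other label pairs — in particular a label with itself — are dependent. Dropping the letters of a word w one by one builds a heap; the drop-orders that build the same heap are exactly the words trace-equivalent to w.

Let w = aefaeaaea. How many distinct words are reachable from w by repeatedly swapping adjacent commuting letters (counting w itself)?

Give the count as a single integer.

84

drop 0:a onto floor
drop 1:e onto floor
drop 2:f onto {0:a}
drop 3:a onto {2:f}
drop 4:e onto {1:e}
drop 5:a onto {3:a}
drop 6:a onto {5:a}
drop 7:e onto {4:e}
drop 8:a onto {6:a}
ground layer = {0:a, 1:e}
drop-orders for the pieces not yet dropped (sum over which currently-grounded one goes next):
  1 to go: {7} 1  {8} 1
  2 to go: {4,7} 1  {6,8} 1  {7,8} 2
  3 to go: {1,4,7} 1  {4,7,8} 3  {5,6,8} 1  {6,7,8} 3
  4 to go: {1,4,7,8} 4  {3,5,6,8} 1  {4,6,7,8} 6  {5,6,7,8} 4
  5 to go: {1,4,6,7,8} 10  {2,3,5,6,8} 1  {3,5,6,7,8} 5  {4,5,6,7,8} 10
  6 to go: {0,2,3,5,6,8} 1  {1,4,5,6,7,8} 20  {2,3,5,6,7,8} 6  {3,4,5,6,7,8} 15
  7 to go: {0,2,3,5,6,7,8} 7  {1,3,4,5,6,7,8} 35  {2,3,4,5,6,7,8} 21
  if 0:a drops first: 56 orders
  if 1:e drops first: 28 orders
heap linearizations: 84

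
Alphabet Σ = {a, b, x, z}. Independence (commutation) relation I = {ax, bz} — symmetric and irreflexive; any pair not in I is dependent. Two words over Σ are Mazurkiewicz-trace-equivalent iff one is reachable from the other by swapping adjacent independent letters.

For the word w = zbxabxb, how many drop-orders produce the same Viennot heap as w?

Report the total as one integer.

drop 0:z onto floor
drop 1:b onto floor
drop 2:x onto {0:z, 1:b}
drop 3:a onto {0:z, 1:b}
drop 4:b onto {2:x, 3:a}
drop 5:x onto {4:b}
drop 6:b onto {5:x}
ground layer = {0:z, 1:b}
drop-orders for the pieces not yet dropped (sum over which currently-grounded one goes next):
  1 to go: {6} 1
  2 to go: {5,6} 1
  3 to go: {4,5,6} 1
  4 to go: {2,4,5,6} 1  {3,4,5,6} 1
  5 to go: {2,3,4,5,6} 2
  if 0:z drops first: 2 orders
  if 1:b drops first: 2 orders
heap linearizations: 4

4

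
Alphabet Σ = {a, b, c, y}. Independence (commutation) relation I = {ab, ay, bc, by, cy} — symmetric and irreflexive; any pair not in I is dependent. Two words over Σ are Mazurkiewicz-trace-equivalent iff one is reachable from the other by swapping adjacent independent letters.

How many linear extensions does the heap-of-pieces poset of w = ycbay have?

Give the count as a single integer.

30

drop 0:y onto floor
drop 1:c onto floor
drop 2:b onto floor
drop 3:a onto {1:c}
drop 4:y onto {0:y}
ground layer = {0:y, 1:c, 2:b}
drop-orders for the pieces not yet dropped (sum over which currently-grounded one goes next):
  1 to go: {2} 1  {3} 1  {4} 1
  2 to go: {0,4} 1  {1,3} 1  {2,3} 2  {2,4} 2  {3,4} 2
  3 to go: {0,2,4} 3  {0,3,4} 3  {1,2,3} 3  {1,3,4} 3  {2,3,4} 6
  if 0:y drops first: 12 orders
  if 1:c drops first: 12 orders
  if 2:b drops first: 6 orders
heap linearizations: 30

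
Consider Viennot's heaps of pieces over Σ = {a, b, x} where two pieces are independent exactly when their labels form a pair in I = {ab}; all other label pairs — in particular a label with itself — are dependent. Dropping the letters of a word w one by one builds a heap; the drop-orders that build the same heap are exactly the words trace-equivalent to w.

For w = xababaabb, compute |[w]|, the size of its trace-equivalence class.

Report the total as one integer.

piece 0:x — minimal
piece 1:a rests on {0:x}
piece 2:b rests on {0:x}
piece 3:a rests on {1:a}
piece 4:b rests on {2:b}
piece 5:a rests on {3:a}
piece 6:a rests on {5:a}
piece 7:b rests on {4:b}
piece 8:b rests on {7:b}
minimal pieces: {0:x}
ways to finish when only these pieces remain (= sum over removing one remaining piece with nothing left below it):
  1 left: {6}→1  {8}→1
  2 left: {5,6}→1  {6,8}→2  {7,8}→1
  3 left: {3,5,6}→1  {4,7,8}→1  {5,6,8}→3  {6,7,8}→3
  4 left: {1,3,5,6}→1  {2,4,7,8}→1  {3,5,6,8}→4  {4,6,7,8}→4  {5,6,7,8}→6
  5 left: {1,3,5,6,8}→5  {2,4,6,7,8}→5  {3,5,6,7,8}→10  {4,5,6,7,8}→10
  6 left: {1,3,5,6,7,8}→15  {2,4,5,6,7,8}→15  {3,4,5,6,7,8}→20
  7 left: {1,3,4,5,6,7,8}→35  {2,3,4,5,6,7,8}→35
  placing 0:x first → 70 extensions

70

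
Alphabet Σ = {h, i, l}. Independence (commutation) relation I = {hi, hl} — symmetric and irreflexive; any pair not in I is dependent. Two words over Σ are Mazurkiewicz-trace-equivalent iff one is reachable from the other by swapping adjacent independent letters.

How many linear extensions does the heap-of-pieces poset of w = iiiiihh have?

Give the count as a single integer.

drop 0:i onto floor
drop 1:i onto {0:i}
drop 2:i onto {1:i}
drop 3:i onto {2:i}
drop 4:i onto {3:i}
drop 5:h onto floor
drop 6:h onto {5:h}
ground layer = {0:i, 5:h}
drop-orders for the pieces not yet dropped (sum over which currently-grounded one goes next):
  1 to go: {4} 1  {6} 1
  2 to go: {3,4} 1  {4,6} 2  {5,6} 1
  3 to go: {2,3,4} 1  {3,4,6} 3  {4,5,6} 3
  4 to go: {1,2,3,4} 1  {2,3,4,6} 4  {3,4,5,6} 6
  5 to go: {0,1,2,3,4} 1  {1,2,3,4,6} 5  {2,3,4,5,6} 10
  if 0:i drops first: 15 orders
  if 5:h drops first: 6 orders
heap linearizations: 21

21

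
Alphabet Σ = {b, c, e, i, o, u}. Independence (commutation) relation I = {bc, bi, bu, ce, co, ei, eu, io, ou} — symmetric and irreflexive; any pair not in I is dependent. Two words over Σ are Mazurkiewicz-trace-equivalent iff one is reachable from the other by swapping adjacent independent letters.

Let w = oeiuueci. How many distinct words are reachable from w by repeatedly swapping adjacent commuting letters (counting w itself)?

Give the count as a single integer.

piece 0:o — minimal
piece 1:e rests on {0:o}
piece 2:i — minimal
piece 3:u rests on {2:i}
piece 4:u rests on {3:u}
piece 5:e rests on {1:e}
piece 6:c rests on {4:u}
piece 7:i rests on {6:c}
minimal pieces: {0:o, 2:i}
ways to finish when only these pieces remain (= sum over removing one remaining piece with nothing left below it):
  1 left: {5}→1  {7}→1
  2 left: {1,5}→1  {5,7}→2  {6,7}→1
  3 left: {0,1,5}→1  {1,5,7}→3  {4,6,7}→1  {5,6,7}→3
  4 left: {0,1,5,7}→4  {1,5,6,7}→6  {3,4,6,7}→1  {4,5,6,7}→4
  5 left: {0,1,5,6,7}→10  {1,4,5,6,7}→10  {2,3,4,6,7}→1  {3,4,5,6,7}→5
  6 left: {0,1,4,5,6,7}→20  {1,3,4,5,6,7}→15  {2,3,4,5,6,7}→6
  placing 0:o first → 21 extensions
  placing 2:i first → 35 extensions
total linear extensions = 56

56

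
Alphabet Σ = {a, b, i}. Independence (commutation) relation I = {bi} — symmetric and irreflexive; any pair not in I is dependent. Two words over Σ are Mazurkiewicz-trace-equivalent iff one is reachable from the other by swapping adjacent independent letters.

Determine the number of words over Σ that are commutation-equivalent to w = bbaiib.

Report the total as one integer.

3

piece 0:b — minimal
piece 1:b rests on {0:b}
piece 2:a rests on {1:b}
piece 3:i rests on {2:a}
piece 4:i rests on {3:i}
piece 5:b rests on {2:a}
minimal pieces: {0:b}
ways to finish when only these pieces remain (= sum over removing one remaining piece with nothing left below it):
  1 left: {4}→1  {5}→1
  2 left: {3,4}→1  {4,5}→2
  3 left: {3,4,5}→3
  4 left: {2,3,4,5}→3
  placing 0:b first → 3 extensions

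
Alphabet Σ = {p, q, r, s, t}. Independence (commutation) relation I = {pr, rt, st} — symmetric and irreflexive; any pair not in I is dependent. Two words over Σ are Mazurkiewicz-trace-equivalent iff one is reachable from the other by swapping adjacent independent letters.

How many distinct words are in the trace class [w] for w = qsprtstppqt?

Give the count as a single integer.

9

drop 0:q onto floor
drop 1:s onto {0:q}
drop 2:p onto {1:s}
drop 3:r onto {1:s}
drop 4:t onto {2:p}
drop 5:s onto {2:p, 3:r}
drop 6:t onto {4:t}
drop 7:p onto {5:s, 6:t}
drop 8:p onto {7:p}
drop 9:q onto {8:p}
drop 10:t onto {9:q}
ground layer = {0:q}
drop-orders for the pieces not yet dropped (sum over which currently-grounded one goes next):
  1 to go: {10} 1
  2 to go: {9,10} 1
  3 to go: {8,9,10} 1
  4 to go: {7,8,9,10} 1
  5 to go: {5,7,8,9,10} 1  {6,7,8,9,10} 1
  6 to go: {3,5,7,8,9,10} 1  {4,6,7,8,9,10} 1  {5,6,7,8,9,10} 2
  7 to go: {3,5,6,7,8,9,10} 3  {4,5,6,7,8,9,10} 3
  8 to go: {2,4,5,6,7,8,9,10} 3  {3,4,5,6,7,8,9,10} 6
  9 to go: {2,3,4,5,6,7,8,9,10} 9
  if 0:q drops first: 9 orders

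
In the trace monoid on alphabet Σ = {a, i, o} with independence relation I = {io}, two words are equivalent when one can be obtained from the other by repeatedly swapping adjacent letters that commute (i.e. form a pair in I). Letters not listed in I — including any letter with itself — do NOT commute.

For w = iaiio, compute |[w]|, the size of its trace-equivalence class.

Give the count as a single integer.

3

piece 0:i — minimal
piece 1:a rests on {0:i}
piece 2:i rests on {1:a}
piece 3:i rests on {2:i}
piece 4:o rests on {1:a}
minimal pieces: {0:i}
ways to finish when only these pieces remain (= sum over removing one remaining piece with nothing left below it):
  1 left: {3}→1  {4}→1
  2 left: {2,3}→1  {3,4}→2
  3 left: {2,3,4}→3
  placing 0:i first → 3 extensions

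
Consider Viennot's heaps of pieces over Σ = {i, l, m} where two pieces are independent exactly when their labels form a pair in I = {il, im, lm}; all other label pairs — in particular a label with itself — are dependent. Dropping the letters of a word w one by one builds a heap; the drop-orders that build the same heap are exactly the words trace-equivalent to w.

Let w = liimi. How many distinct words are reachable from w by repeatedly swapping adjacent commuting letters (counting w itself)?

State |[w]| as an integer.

piece 0:l — minimal
piece 1:i — minimal
piece 2:i rests on {1:i}
piece 3:m — minimal
piece 4:i rests on {2:i}
minimal pieces: {0:l, 1:i, 3:m}
ways to finish when only these pieces remain (= sum over removing one remaining piece with nothing left below it):
  1 left: {0}→1  {3}→1  {4}→1
  2 left: {0,3}→2  {0,4}→2  {2,4}→1  {3,4}→2
  3 left: {0,2,4}→3  {0,3,4}→6  {1,2,4}→1  {2,3,4}→3
  placing 0:l first → 4 extensions
  placing 1:i first → 12 extensions
  placing 3:m first → 4 extensions
total linear extensions = 20

20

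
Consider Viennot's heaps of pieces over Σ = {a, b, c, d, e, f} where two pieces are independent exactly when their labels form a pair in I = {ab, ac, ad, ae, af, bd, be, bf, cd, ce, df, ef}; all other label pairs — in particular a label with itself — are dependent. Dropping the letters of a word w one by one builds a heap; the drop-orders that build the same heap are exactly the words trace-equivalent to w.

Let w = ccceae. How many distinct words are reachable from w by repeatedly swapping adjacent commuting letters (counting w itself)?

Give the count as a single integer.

piece 0:c — minimal
piece 1:c rests on {0:c}
piece 2:c rests on {1:c}
piece 3:e — minimal
piece 4:a — minimal
piece 5:e rests on {3:e}
minimal pieces: {0:c, 3:e, 4:a}
ways to finish when only these pieces remain (= sum over removing one remaining piece with nothing left below it):
  1 left: {2}→1  {4}→1  {5}→1
  2 left: {1,2}→1  {2,4}→2  {2,5}→2  {3,5}→1  {4,5}→2
  3 left: {0,1,2}→1  {1,2,4}→3  {1,2,5}→3  {2,3,5}→3  {2,4,5}→6  {3,4,5}→3
  4 left: {0,1,2,4}→4  {0,1,2,5}→4  {1,2,3,5}→6  {1,2,4,5}→12  {2,3,4,5}→12
  placing 0:c first → 30 extensions
  placing 3:e first → 20 extensions
  placing 4:a first → 10 extensions
total linear extensions = 60

60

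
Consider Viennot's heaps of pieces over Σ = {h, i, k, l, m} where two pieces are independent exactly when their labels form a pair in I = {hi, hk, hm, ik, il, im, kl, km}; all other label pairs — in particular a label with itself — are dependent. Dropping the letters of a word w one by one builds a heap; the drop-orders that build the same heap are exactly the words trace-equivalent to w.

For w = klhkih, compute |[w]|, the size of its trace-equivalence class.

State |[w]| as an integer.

60

piece 0:k — minimal
piece 1:l — minimal
piece 2:h rests on {1:l}
piece 3:k rests on {0:k}
piece 4:i — minimal
piece 5:h rests on {2:h}
minimal pieces: {0:k, 1:l, 4:i}
ways to finish when only these pieces remain (= sum over removing one remaining piece with nothing left below it):
  1 left: {3}→1  {4}→1  {5}→1
  2 left: {0,3}→1  {2,5}→1  {3,4}→2  {3,5}→2  {4,5}→2
  3 left: {0,3,4}→3  {0,3,5}→3  {1,2,5}→1  {2,3,5}→3  {2,4,5}→3  {3,4,5}→6
  4 left: {0,2,3,5}→6  {0,3,4,5}→12  {1,2,3,5}→4  {1,2,4,5}→4  {2,3,4,5}→12
  placing 0:k first → 20 extensions
  placing 1:l first → 30 extensions
  placing 4:i first → 10 extensions
total linear extensions = 60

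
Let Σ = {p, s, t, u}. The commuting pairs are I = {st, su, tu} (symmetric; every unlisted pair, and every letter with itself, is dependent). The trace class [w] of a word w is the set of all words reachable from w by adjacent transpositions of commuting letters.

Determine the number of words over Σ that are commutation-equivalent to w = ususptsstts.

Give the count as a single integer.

120

drop 0:u onto floor
drop 1:s onto floor
drop 2:u onto {0:u}
drop 3:s onto {1:s}
drop 4:p onto {2:u, 3:s}
drop 5:t onto {4:p}
drop 6:s onto {4:p}
drop 7:s onto {6:s}
drop 8:t onto {5:t}
drop 9:t onto {8:t}
drop 10:s onto {7:s}
ground layer = {0:u, 1:s}
drop-orders for the pieces not yet dropped (sum over which currently-grounded one goes next):
  1 to go: {9} 1  {10} 1
  2 to go: {7,10} 1  {8,9} 1  {9,10} 2
  3 to go: {5,8,9} 1  {6,7,10} 1  {7,9,10} 3  {8,9,10} 3
  4 to go: {5,8,9,10} 4  {6,7,9,10} 4  {7,8,9,10} 6
  5 to go: {5,7,8,9,10} 10  {6,7,8,9,10} 10
  6 to go: {5,6,7,8,9,10} 20
  7 to go: {4,5,6,7,8,9,10} 20
  8 to go: {2,4,5,6,7,8,9,10} 20  {3,4,5,6,7,8,9,10} 20
  9 to go: {0,2,4,5,6,7,8,9,10} 20  {1,3,4,5,6,7,8,9,10} 20  {2,3,4,5,6,7,8,9,10} 40
  if 0:u drops first: 60 orders
  if 1:s drops first: 60 orders
heap linearizations: 120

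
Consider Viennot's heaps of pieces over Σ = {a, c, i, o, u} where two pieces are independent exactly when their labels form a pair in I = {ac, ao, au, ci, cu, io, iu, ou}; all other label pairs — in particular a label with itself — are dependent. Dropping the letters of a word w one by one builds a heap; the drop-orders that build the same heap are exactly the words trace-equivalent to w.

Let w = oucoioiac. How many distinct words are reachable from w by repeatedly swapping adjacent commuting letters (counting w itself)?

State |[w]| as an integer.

#0=o has no predecessor
#1=u has no predecessor
#2=c depends on [0:o]
#3=o depends on [2:c]
#4=i has no predecessor
#5=o depends on [3:o]
#6=i depends on [4:i]
#7=a depends on [6:i]
#8=c depends on [5:o]
sources: [0:o, 1:u, 4:i]
N(rest) = Σ N(rest − s) over sources s of rest; N(one piece) = 1:
  size 1 → [1]=1  [7]=1  [8]=1
  size 2 → [1,7]=2  [1,8]=2  [5,8]=1  [6,7]=1  [7,8]=2
  size 3 → [1,5,8]=3  [1,6,7]=3  [1,7,8]=6  [3,5,8]=1  [4,6,7]=1  [5,7,8]=3  [6,7,8]=3
  size 4 → [1,3,5,8]=4  [1,4,6,7]=4  [1,5,7,8]=12  [1,6,7,8]=12  [2,3,5,8]=1  [3,5,7,8]=4  [4,6,7,8]=4  [5,6,7,8]=6
  size 5 → [0,2,3,5,8]=1  [1,2,3,5,8]=5  [1,3,5,7,8]=20  [1,4,6,7,8]=20  [1,5,6,7,8]=30  [2,3,5,7,8]=5  [3,5,6,7,8]=10  [4,5,6,7,8]=10
  size 6 → [0,1,2,3,5,8]=6  [0,2,3,5,7,8]=6  [1,2,3,5,7,8]=30  [1,3,5,6,7,8]=60  [1,4,5,6,7,8]=60  [2,3,5,6,7,8]=15  [3,4,5,6,7,8]=20
  size 7 → [0,1,2,3,5,7,8]=42  [0,2,3,5,6,7,8]=21  [1,2,3,5,6,7,8]=105  [1,3,4,5,6,7,8]=140  [2,3,4,5,6,7,8]=35
  first=0(o) contributes 280
  first=1(u) contributes 56
  first=4(i) contributes 168
|[w]| = 504

504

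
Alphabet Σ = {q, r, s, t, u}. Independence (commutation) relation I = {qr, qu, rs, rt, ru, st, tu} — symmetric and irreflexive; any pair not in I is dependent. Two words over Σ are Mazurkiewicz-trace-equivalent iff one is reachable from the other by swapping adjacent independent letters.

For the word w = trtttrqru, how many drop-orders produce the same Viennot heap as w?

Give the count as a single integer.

504

piece 0:t — minimal
piece 1:r — minimal
piece 2:t rests on {0:t}
piece 3:t rests on {2:t}
piece 4:t rests on {3:t}
piece 5:r rests on {1:r}
piece 6:q rests on {4:t}
piece 7:r rests on {5:r}
piece 8:u — minimal
minimal pieces: {0:t, 1:r, 8:u}
ways to finish when only these pieces remain (= sum over removing one remaining piece with nothing left below it):
  1 left: {6}→1  {7}→1  {8}→1
  2 left: {4,6}→1  {5,7}→1  {6,7}→2  {6,8}→2  {7,8}→2
  3 left: {1,5,7}→1  {3,4,6}→1  {4,6,7}→3  {4,6,8}→3  {5,6,7}→3  {5,7,8}→3  {6,7,8}→6
  4 left: {1,5,6,7}→4  {1,5,7,8}→4  {2,3,4,6}→1  {3,4,6,7}→4  {3,4,6,8}→4  {4,5,6,7}→6  {4,6,7,8}→12  {5,6,7,8}→12
  5 left: {0,2,3,4,6}→1  {1,4,5,6,7}→10  {1,5,6,7,8}→20  {2,3,4,6,7}→5  {2,3,4,6,8}→5  {3,4,5,6,7}→10  {3,4,6,7,8}→20  {4,5,6,7,8}→30
  6 left: {0,2,3,4,6,7}→6  {0,2,3,4,6,8}→6  {1,3,4,5,6,7}→20  {1,4,5,6,7,8}→60  {2,3,4,5,6,7}→15  {2,3,4,6,7,8}→30  {3,4,5,6,7,8}→60
  7 left: {0,2,3,4,5,6,7}→21  {0,2,3,4,6,7,8}→42  {1,2,3,4,5,6,7}→35  {1,3,4,5,6,7,8}→140  {2,3,4,5,6,7,8}→105
  placing 0:t first → 280 extensions
  placing 1:r first → 168 extensions
  placing 8:u first → 56 extensions
total linear extensions = 504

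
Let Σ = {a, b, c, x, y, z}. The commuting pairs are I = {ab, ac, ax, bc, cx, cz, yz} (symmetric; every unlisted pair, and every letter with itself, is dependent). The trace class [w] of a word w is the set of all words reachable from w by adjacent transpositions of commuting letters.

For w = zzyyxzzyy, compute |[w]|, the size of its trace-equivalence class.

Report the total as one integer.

36

drop 0:z onto floor
drop 1:z onto {0:z}
drop 2:y onto floor
drop 3:y onto {2:y}
drop 4:x onto {1:z, 3:y}
drop 5:z onto {4:x}
drop 6:z onto {5:z}
drop 7:y onto {4:x}
drop 8:y onto {7:y}
ground layer = {0:z, 2:y}
drop-orders for the pieces not yet dropped (sum over which currently-grounded one goes next):
  1 to go: {6} 1  {8} 1
  2 to go: {5,6} 1  {6,8} 2  {7,8} 1
  3 to go: {5,6,8} 3  {6,7,8} 3
  4 to go: {5,6,7,8} 6
  5 to go: {4,5,6,7,8} 6
  6 to go: {1,4,5,6,7,8} 6  {3,4,5,6,7,8} 6
  7 to go: {0,1,4,5,6,7,8} 6  {1,3,4,5,6,7,8} 12  {2,3,4,5,6,7,8} 6
  if 0:z drops first: 18 orders
  if 2:y drops first: 18 orders
heap linearizations: 36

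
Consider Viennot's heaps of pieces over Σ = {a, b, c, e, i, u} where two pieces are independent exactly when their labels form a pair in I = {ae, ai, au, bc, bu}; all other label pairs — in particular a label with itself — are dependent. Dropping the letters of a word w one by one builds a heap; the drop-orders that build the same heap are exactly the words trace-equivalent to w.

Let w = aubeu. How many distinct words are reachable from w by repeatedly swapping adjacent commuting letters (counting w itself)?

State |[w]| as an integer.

0(a) covers ∅
1(u) covers ∅
2(b) covers 0:a
3(e) covers 1:u, 2:b
4(u) covers 3:e
floor of heap: 0:a, 1:u
completions by unplaced set U, small U first (add the entries for U minus each lowest piece of U):
  |U|=1: {4}:1
  |U|=2: {3,4}:1
  |U|=3: {1,3,4}:1  {2,3,4}:1
  start at 0(a): 2
  start at 1(u): 1
sum over floor = 3

3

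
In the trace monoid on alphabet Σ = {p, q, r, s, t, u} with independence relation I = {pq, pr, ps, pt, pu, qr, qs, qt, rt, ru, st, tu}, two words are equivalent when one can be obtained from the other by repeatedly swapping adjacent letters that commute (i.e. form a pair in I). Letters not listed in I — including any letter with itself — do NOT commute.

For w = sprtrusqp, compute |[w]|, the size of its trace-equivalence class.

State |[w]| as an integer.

piece 0:s — minimal
piece 1:p — minimal
piece 2:r rests on {0:s}
piece 3:t — minimal
piece 4:r rests on {2:r}
piece 5:u rests on {0:s}
piece 6:s rests on {4:r, 5:u}
piece 7:q rests on {5:u}
piece 8:p rests on {1:p}
minimal pieces: {0:s, 1:p, 3:t}
ways to finish when only these pieces remain (= sum over removing one remaining piece with nothing left below it):
  1 left: {3}→1  {6}→1  {7}→1  {8}→1
  2 left: {1,8}→1  {3,6}→2  {3,7}→2  {3,8}→2  {4,6}→1  {6,7}→2  {6,8}→2  {7,8}→2
  3 left: {1,3,8}→3  {1,6,8}→3  {1,7,8}→3  {2,4,6}→1  {3,4,6}→3  {3,6,7}→6  {3,6,8}→6  {3,7,8}→6  {4,6,7}→3  {4,6,8}→3  {5,6,7}→2  {6,7,8}→6
  4 left: {1,3,6,8}→12  {1,3,7,8}→12  {1,4,6,8}→6  {1,6,7,8}→12  {2,3,4,6}→4  {2,4,6,7}→4  {2,4,6,8}→4  {3,4,6,7}→12  {3,4,6,8}→12  {3,5,6,7}→8  {3,6,7,8}→24  {4,5,6,7}→5  {4,6,7,8}→12  {5,6,7,8}→8
  5 left: {1,2,4,6,8}→10  {1,3,4,6,8}→30  {1,3,6,7,8}→60  {1,4,6,7,8}→30  {1,5,6,7,8}→20  {2,3,4,6,7}→20  {2,3,4,6,8}→20  {2,4,5,6,7}→9  {2,4,6,7,8}→20  {3,4,5,6,7}→25  {3,4,6,7,8}→60  {3,5,6,7,8}→40  {4,5,6,7,8}→25
  6 left: {0,2,4,5,6,7}→9  {1,2,3,4,6,8}→60  {1,2,4,6,7,8}→60  {1,3,4,6,7,8}→180  {1,3,5,6,7,8}→120  {1,4,5,6,7,8}→75  {2,3,4,5,6,7}→54  {2,3,4,6,7,8}→120  {2,4,5,6,7,8}→54  {3,4,5,6,7,8}→150
  7 left: {0,2,3,4,5,6,7}→63  {0,2,4,5,6,7,8}→63  {1,2,3,4,6,7,8}→420  {1,2,4,5,6,7,8}→189  {1,3,4,5,6,7,8}→525  {2,3,4,5,6,7,8}→378
  placing 0:s first → 1512 extensions
  placing 1:p first → 504 extensions
  placing 3:t first → 252 extensions
total linear extensions = 2268

2268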